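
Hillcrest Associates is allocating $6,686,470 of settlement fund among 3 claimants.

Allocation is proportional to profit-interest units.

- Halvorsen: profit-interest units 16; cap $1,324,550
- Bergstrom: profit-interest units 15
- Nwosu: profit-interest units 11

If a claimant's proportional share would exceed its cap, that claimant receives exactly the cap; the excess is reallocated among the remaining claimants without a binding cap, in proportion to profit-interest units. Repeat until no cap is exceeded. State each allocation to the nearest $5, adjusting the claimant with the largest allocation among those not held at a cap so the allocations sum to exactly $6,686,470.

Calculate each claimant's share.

Sum of profit-interest units: 42.
Pro-rata shares before constraints: Halvorsen 2,547,226.67; Bergstrom 2,388,025.00; Nwosu 1,751,218.33.
Capped: Halvorsen ($1,324,550); residual $5,361,920 reallocated over remaining profit-interest units 26.
Shares after redistribution: Bergstrom 3,093,415.38 → $3,093,415; Nwosu 2,268,504.62 → $2,268,505.

Halvorsen: $1,324,550 | Bergstrom: $3,093,415 | Nwosu: $2,268,505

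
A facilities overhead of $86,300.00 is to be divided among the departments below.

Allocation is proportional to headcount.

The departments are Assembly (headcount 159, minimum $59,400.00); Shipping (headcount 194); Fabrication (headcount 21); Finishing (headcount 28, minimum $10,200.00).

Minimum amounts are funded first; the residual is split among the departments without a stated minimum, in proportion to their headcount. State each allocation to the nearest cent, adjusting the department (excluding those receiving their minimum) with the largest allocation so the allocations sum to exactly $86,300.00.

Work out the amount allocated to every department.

Fund the minimums — Assembly $59,400.00; Finishing $10,200.00. Remaining pool $16,700.00.
Remaining pool split over remaining headcount 215: Shipping 15,068.8372 → $15,068.84; Fabrication 1,631.1628 → $1,631.16.

Assembly: $59,400.00 | Shipping: $15,068.84 | Fabrication: $1,631.16 | Finishing: $10,200.00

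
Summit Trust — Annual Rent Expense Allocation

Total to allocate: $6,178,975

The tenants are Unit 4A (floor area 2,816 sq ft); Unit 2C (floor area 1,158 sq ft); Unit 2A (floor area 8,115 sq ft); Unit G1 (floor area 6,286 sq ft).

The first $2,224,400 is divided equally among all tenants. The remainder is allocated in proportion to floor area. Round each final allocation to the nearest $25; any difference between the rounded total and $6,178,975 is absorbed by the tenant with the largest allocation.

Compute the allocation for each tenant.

$2,224,400 shared equally gives $556,100 per tenant.
Remainder $3,954,575 by floor area (total 18,375): Unit 4A 606,045.34 → $606,050; Unit 2C 249,218.93 → $249,225; Unit 2A 1,746,469.45 → $1,746,475; Unit G1 1,352,841.28 → $1,352,850.
Rounding difference −$25 on remainder applied to Unit 2A.
Totals: Unit 4A $556,100 + $606,050 = $1,162,150; Unit 2C $556,100 + $249,225 = $805,325; Unit 2A $556,100 + $1,746,450 = $2,302,550; Unit G1 $556,100 + $1,352,850 = $1,908,950.

Unit 4A: $1,162,150; Unit 2C: $805,325; Unit 2A: $2,302,550; Unit G1: $1,908,950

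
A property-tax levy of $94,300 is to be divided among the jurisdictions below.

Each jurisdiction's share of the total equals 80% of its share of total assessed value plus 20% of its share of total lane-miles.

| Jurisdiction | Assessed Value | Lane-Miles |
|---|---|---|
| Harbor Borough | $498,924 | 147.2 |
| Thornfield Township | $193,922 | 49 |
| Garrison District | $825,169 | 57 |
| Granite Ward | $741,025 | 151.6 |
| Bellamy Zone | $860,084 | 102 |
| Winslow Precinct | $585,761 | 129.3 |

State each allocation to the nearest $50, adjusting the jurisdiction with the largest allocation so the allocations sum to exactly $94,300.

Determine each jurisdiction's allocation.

Assessed value total 3,704,885; lane-miles total 636.1.
Combined weights (80% assessed value + 20% lane-miles): Harbor Borough 0.1540; Thornfield Township 0.0573; Garrison District 0.1961; Granite Ward 0.2077; Bellamy Zone 0.2178; Winslow Precinct 0.1671.
Proportional shares: Harbor Borough 14,523.64; Thornfield Township 5,401.52; Garrison District 18,492.36; Granite Ward 19,583.83; Bellamy Zone 20,537.53; Winslow Precinct 15,761.12.
At nearest $50: Harbor Borough $14,500; Thornfield Township $5,400; Garrison District $18,500; Granite Ward $19,600; Bellamy Zone $20,550; Winslow Precinct $15,750. Sum = $94,300.
Sum already equals the total — no adjustment.

Harbor Borough: $14,500 · Thornfield Township: $5,400 · Garrison District: $18,500 · Granite Ward: $19,600 · Bellamy Zone: $20,550 · Winslow Precinct: $15,750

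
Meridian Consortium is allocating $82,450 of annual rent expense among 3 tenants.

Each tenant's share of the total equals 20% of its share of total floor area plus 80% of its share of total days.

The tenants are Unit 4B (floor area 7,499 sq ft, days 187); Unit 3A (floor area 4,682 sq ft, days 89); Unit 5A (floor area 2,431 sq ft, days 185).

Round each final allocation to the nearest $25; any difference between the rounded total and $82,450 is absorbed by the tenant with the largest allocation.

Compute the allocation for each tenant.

Floor area total 14,612; days total 461.
Combined weights (20% floor area + 80% days): Unit 4B 0.4272; Unit 3A 0.2185; Unit 5A 0.3543.
Raw shares: Unit 4B 35,218.81; Unit 3A 18,017.89; Unit 5A 29,213.29.
At nearest $25: Unit 4B $35,225; Unit 3A $18,025; Unit 5A $29,225. Sum = $82,475.
Difference $82,450 − $82,475 = −$25 applied to largest allocation (Unit 4B): Unit 4B becomes $35,200.

Unit 4B: $35,200 | Unit 3A: $18,025 | Unit 5A: $29,225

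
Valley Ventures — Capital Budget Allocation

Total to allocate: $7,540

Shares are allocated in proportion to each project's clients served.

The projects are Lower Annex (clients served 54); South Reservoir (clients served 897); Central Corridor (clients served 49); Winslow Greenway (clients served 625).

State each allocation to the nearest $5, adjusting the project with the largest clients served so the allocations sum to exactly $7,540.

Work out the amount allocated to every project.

Clients served total: 1,625.
Proportional shares: Lower Annex 54/1,625 × $7,540 = 250.56; South Reservoir 897/1,625 × $7,540 = 4,162.08; Central Corridor 49/1,625 × $7,540 = 227.36; Winslow Greenway 625/1,625 × $7,540 = 2,900.00.
Rounded to nearest $5: Lower Annex $250; South Reservoir $4,160; Central Corridor $225; Winslow Greenway $2,900. Sum = $7,535.
Difference $7,540 − $7,535 = +$5 applied to largest clients served (South Reservoir): South Reservoir becomes $4,165.

Lower Annex: $250; South Reservoir: $4,165; Central Corridor: $225; Winslow Greenway: $2,900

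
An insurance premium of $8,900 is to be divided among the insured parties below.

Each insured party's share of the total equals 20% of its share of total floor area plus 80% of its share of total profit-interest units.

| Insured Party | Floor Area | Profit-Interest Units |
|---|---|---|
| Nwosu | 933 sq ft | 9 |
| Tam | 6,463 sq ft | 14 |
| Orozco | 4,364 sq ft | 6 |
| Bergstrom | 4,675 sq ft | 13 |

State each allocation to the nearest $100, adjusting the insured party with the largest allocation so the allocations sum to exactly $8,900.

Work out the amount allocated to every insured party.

Totals — floor area 16,435, profit-interest units 42.
Combined weights (20% floor area + 80% profit-interest units): Nwosu 0.1828; Tam 0.3453; Orozco 0.1674; Bergstrom 0.3045.
Pro-rata amounts: Nwosu 1,626.76; Tam 3,073.31; Orozco 1,489.79; Bergstrom 2,710.14.
After rounding ($100): Nwosu $1,600; Tam $3,100; Orozco $1,500; Bergstrom $2,700. Sum = $8,900.
Rounded total matches; no reconciliation needed.

Nwosu: $1,600 | Tam: $3,100 | Orozco: $1,500 | Bergstrom: $2,700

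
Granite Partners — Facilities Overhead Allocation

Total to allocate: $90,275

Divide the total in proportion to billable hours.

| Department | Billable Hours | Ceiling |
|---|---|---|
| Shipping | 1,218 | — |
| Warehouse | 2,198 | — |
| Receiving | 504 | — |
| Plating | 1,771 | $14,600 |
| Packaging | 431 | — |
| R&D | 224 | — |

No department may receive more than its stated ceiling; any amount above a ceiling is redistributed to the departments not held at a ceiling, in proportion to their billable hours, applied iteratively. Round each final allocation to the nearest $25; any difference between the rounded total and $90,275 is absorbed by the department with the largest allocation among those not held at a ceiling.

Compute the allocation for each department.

Billable hours total: 6,346.
Pro-rata shares before constraints: Shipping 17,326.65; Warehouse 31,267.64; Receiving 7,169.65; Plating 25,193.35; Packaging 6,131.19; R&D 3,186.51.
Cap binds for Plating ($14,600); remaining pool $75,675 reallocated over remaining billable hours 4,575.
Redistributed shares: Shipping 20,146.92 → $20,150; Warehouse 36,357.08 → $36,350; Receiving 8,336.66 → $8,325; Packaging 7,129.16 → $7,125; R&D 3,705.18 → $3,700.
Rounding difference +$25 applied to Warehouse → $36,375.

Shipping: $20,150; Warehouse: $36,375; Receiving: $8,325; Plating: $14,600; Packaging: $7,125; R&D: $3,700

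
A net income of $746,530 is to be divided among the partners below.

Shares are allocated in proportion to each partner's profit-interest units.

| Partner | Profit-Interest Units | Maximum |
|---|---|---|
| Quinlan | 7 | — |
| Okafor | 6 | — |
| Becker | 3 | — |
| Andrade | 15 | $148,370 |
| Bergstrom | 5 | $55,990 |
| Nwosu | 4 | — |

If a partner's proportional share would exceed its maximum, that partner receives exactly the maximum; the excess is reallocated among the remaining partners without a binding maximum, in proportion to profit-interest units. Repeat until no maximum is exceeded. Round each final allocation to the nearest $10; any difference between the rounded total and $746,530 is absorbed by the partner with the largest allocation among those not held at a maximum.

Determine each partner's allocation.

Quinlan: $189,760 · Okafor: $162,650 · Becker: $81,330 · Andrade: $148,370 · Bergstrom: $55,990 · Nwosu: $108,430

Profit-interest units total: 40.
Pro-rata shares before constraints: Quinlan 130,642.75; Okafor 111,979.50; Becker 55,989.75; Andrade 279,948.75; Bergstrom 93,316.25; Nwosu 74,653.00.
Capped: Andrade ($148,370), Bergstrom ($55,990); residual $542,170 reallocated over remaining profit-interest units 20.
Shares after redistribution: Quinlan 189,759.50 → $189,760; Okafor 162,651.00 → $162,650; Becker 81,325.50 → $81,330; Nwosu 108,434.00 → $108,430.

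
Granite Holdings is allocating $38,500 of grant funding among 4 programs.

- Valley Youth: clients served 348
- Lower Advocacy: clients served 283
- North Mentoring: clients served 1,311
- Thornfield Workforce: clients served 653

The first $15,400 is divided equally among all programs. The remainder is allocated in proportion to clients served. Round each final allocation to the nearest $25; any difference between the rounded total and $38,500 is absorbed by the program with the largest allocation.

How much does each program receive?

Valley Youth: $6,950 | Lower Advocacy: $6,375 | North Mentoring: $15,500 | Thornfield Workforce: $9,675

First tranche $15,400 split equally: $3,850 each.
Remainder $23,100 by clients served (total 2,595): Valley Youth 3,097.80 → $3,100; Lower Advocacy 2,519.19 → $2,525; North Mentoring 11,670.17 → $11,675; Thornfield Workforce 5,812.83 → $5,825.
Rounding difference −$25 on remainder applied to North Mentoring.
Totals: Valley Youth $3,850 + $3,100 = $6,950; Lower Advocacy $3,850 + $2,525 = $6,375; North Mentoring $3,850 + $11,650 = $15,500; Thornfield Workforce $3,850 + $5,825 = $9,675.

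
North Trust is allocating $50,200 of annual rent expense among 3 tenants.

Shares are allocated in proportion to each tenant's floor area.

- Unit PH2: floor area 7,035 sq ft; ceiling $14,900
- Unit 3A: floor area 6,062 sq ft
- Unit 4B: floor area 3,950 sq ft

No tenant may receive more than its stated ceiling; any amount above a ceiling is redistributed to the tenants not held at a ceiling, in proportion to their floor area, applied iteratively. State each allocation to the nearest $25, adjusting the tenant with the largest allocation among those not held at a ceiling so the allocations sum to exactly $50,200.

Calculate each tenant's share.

Combined floor area = 17,047.
Pro-rata shares before constraints: Unit PH2 20,716.67; Unit 3A 17,851.38; Unit 4B 11,631.96.
Held at cap: Unit PH2 ($14,900); remaining pool $35,300 reallocated over remaining floor area 10,012.
Remaining shares: Unit 3A 21,373.21 → $21,375; Unit 4B 13,926.79 → $13,925.

Unit PH2: $14,900 · Unit 3A: $21,375 · Unit 4B: $13,925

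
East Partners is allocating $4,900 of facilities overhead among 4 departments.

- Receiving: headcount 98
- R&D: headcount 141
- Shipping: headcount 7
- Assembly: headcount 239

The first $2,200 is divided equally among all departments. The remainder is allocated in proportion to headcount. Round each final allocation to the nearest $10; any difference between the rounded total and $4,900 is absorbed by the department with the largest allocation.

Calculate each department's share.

First tranche $2,200 split equally: $550 each.
Remainder $2,700 by headcount (total 485): Receiving 545.57 → $550; R&D 784.95 → $780; Shipping 38.97 → $40; Assembly 1,330.52 → $1,330.
Totals: Receiving $550 + $550 = $1,100; R&D $550 + $780 = $1,330; Shipping $550 + $40 = $590; Assembly $550 + $1,330 = $1,880.

Receiving: $1,100 | R&D: $1,330 | Shipping: $590 | Assembly: $1,880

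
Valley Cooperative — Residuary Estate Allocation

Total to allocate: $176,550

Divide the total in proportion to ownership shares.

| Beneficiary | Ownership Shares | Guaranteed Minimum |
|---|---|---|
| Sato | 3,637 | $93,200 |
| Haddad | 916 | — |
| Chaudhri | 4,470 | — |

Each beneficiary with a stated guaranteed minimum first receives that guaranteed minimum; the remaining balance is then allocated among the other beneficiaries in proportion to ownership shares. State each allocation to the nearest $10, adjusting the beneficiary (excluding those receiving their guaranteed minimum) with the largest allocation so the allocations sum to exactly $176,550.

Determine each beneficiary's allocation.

Fund the minimums — Sato $93,200. Remaining pool $83,350.
Remaining pool split over remaining ownership shares 5,386: Haddad 14,175.38 → $14,180; Chaudhri 69,174.62 → $69,170.

Sato: $93,200 | Haddad: $14,180 | Chaudhri: $69,170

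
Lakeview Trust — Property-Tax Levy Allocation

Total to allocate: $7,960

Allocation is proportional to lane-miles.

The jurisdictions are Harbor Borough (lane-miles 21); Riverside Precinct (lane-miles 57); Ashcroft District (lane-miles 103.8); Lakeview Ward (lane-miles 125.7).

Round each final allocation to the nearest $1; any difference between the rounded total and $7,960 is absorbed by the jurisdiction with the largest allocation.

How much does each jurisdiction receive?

Harbor Borough: $544 | Riverside Precinct: $1,476 | Ashcroft District: $2,687 | Lakeview Ward: $3,253

Sum of lane-miles: 307.5.
Pro-rata amounts: Harbor Borough 21/307.5 × $7,960 = 543.61; Riverside Precinct 57/307.5 × $7,960 = 1,475.51; Ashcroft District 103.8/307.5 × $7,960 = 2,686.99; Lakeview Ward 125.7/307.5 × $7,960 = 3,253.89.
At nearest $1: Harbor Borough $544; Riverside Precinct $1,476; Ashcroft District $2,687; Lakeview Ward $3,254. Sum = $7,961.
Difference $7,960 − $7,961 = −$1 applied to largest allocation (Lakeview Ward): Lakeview Ward becomes $3,253.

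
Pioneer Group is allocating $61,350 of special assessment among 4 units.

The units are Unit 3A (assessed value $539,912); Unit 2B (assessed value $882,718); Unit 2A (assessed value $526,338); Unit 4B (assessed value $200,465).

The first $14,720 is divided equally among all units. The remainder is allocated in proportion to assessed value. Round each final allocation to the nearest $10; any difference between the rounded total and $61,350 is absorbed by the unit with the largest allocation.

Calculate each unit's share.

Equal tier: $14,720 ÷ 4 = $3,680 apiece.
Remainder $46,630 by assessed value (total 2,149,433): Unit 3A 11,712.90 → $11,710; Unit 2B 19,149.77 → $19,150; Unit 2A 11,418.43 → $11,420; Unit 4B 4,348.91 → $4,350.
Totals: Unit 3A $3,680 + $11,710 = $15,390; Unit 2B $3,680 + $19,150 = $22,830; Unit 2A $3,680 + $11,420 = $15,100; Unit 4B $3,680 + $4,350 = $8,030.

Unit 3A: $15,390 · Unit 2B: $22,830 · Unit 2A: $15,100 · Unit 4B: $8,030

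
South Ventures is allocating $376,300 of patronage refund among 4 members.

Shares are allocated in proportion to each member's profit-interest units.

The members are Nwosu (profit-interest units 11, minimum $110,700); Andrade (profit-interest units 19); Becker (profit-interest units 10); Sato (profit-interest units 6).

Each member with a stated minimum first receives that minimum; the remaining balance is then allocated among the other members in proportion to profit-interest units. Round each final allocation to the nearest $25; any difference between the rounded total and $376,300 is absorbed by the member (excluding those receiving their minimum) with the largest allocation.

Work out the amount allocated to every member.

Nwosu: $110,700; Andrade: $144,200; Becker: $75,875; Sato: $45,525

Fund the minimums — Nwosu $110,700. Residual $265,600.
Residual split over remaining profit-interest units 35: Andrade 144,182.86 → $144,175; Becker 75,885.71 → $75,875; Sato 45,531.43 → $45,525.
Rounding difference +$25 applied to Andrade → $144,200.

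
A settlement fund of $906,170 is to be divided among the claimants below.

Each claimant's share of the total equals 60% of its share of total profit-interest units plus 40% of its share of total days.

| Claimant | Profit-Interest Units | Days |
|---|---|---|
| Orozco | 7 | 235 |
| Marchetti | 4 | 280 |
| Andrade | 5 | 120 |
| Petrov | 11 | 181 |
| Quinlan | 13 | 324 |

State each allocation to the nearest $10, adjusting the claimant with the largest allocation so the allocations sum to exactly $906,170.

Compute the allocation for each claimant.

Orozco: $169,870 · Marchetti: $143,400 · Andrade: $106,120 · Petrov: $207,070 · Quinlan: $279,710

Profit-interest units total 40; days total 1,140.
Blended shares (60% profit-interest units + 40% days): Orozco 0.1875; Marchetti 0.1582; Andrade 0.1171; Petrov 0.2285; Quinlan 0.3087.
Proportional shares: Orozco 169,867.13; Marchetti 143,397.43; Andrade 106,117.28; Petrov 207,067.79; Quinlan 279,720.37.
At nearest $10: Orozco $169,870; Marchetti $143,400; Andrade $106,120; Petrov $207,070; Quinlan $279,720. Sum = $906,180.
Difference $906,170 − $906,180 = −$10 applied to largest allocation (Quinlan): Quinlan becomes $279,710.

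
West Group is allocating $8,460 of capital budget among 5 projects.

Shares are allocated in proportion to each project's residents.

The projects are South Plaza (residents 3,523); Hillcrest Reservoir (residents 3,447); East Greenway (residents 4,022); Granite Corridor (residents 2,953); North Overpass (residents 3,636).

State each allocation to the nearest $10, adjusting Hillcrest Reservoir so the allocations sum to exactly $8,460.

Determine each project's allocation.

South Plaza: $1,700; Hillcrest Reservoir: $1,650; East Greenway: $1,940; Granite Corridor: $1,420; North Overpass: $1,750

Residents total: 17,581.
Pro-rata amounts: South Plaza 3,523/17,581 × $8,460 = 1,695.27; Hillcrest Reservoir 3,447/17,581 × $8,460 = 1,658.70; East Greenway 4,022/17,581 × $8,460 = 1,935.39; Granite Corridor 2,953/17,581 × $8,460 = 1,420.99; North Overpass 3,636/17,581 × $8,460 = 1,749.65.
At nearest $10: South Plaza $1,700; Hillcrest Reservoir $1,660; East Greenway $1,940; Granite Corridor $1,420; North Overpass $1,750. Sum = $8,470.
Difference $8,460 − $8,470 = −$10 applied to Hillcrest Reservoir: Hillcrest Reservoir becomes $1,650.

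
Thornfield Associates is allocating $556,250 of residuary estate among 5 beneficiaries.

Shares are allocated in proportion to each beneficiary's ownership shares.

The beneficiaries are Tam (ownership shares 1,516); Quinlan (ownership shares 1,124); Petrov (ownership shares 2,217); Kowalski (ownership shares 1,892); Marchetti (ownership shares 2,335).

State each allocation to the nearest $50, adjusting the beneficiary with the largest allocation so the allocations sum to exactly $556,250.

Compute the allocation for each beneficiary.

Total ownership shares = 9,084.
Unrounded shares: Tam 1,516/9,084 × $556,250 = 92,830.80; Quinlan 1,124/9,084 × $556,250 = 68,827.06; Petrov 2,217/9,084 × $556,250 = 135,755.86; Kowalski 1,892/9,084 × $556,250 = 115,854.80; Marchetti 2,335/9,084 × $556,250 = 142,981.48.
Rounded to nearest $50: Tam $92,850; Quinlan $68,850; Petrov $135,750; Kowalski $115,850; Marchetti $143,000. Sum = $556,300.
Difference $556,250 − $556,300 = −$50 applied to largest allocation (Marchetti): Marchetti becomes $142,950.

Tam: $92,850 · Quinlan: $68,850 · Petrov: $135,750 · Kowalski: $115,850 · Marchetti: $142,950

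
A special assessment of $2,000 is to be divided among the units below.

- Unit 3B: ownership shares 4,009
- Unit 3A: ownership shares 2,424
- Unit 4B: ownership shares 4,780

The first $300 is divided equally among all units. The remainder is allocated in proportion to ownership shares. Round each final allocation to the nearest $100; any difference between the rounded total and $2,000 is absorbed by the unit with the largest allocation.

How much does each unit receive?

Equal tier: $300 ÷ 3 = $100 apiece.
Remainder $1,700 by ownership shares (total 11,213): Unit 3B 607.80 → $600; Unit 3A 367.50 → $400; Unit 4B 724.69 → $700.
Totals: Unit 3B $100 + $600 = $700; Unit 3A $100 + $400 = $500; Unit 4B $100 + $700 = $800.

Unit 3B: $700 · Unit 3A: $500 · Unit 4B: $800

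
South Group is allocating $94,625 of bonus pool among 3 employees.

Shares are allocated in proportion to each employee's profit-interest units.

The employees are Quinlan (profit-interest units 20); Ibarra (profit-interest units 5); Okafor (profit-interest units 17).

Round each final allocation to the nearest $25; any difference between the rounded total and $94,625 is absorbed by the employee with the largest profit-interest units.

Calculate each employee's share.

Total profit-interest units = 20 + 5 + 17 = 42.
Raw shares: Quinlan 45,059.52; Ibarra 11,264.88; Okafor 38,300.60.
At nearest $25: Quinlan $45,050; Ibarra $11,275; Okafor $38,300. Sum = $94,625.
Sum already equals the total — no adjustment.

Quinlan: $45,050 · Ibarra: $11,275 · Okafor: $38,300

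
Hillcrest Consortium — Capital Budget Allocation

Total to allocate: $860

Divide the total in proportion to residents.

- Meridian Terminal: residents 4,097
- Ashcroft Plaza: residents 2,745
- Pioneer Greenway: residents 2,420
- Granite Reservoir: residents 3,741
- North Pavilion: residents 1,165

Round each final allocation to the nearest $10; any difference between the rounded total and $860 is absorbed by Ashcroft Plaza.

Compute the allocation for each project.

Meridian Terminal: $250 · Ashcroft Plaza: $160 · Pioneer Greenway: $150 · Granite Reservoir: $230 · North Pavilion: $70

Total residents = 14,168.
Raw shares: Meridian Terminal 4,097/14,168 × $860 = 248.69; Ashcroft Plaza 2,745/14,168 × $860 = 166.62; Pioneer Greenway 2,420/14,168 × $860 = 146.89; Granite Reservoir 3,741/14,168 × $860 = 227.08; North Pavilion 1,165/14,168 × $860 = 70.72.
Rounded to nearest $10: Meridian Terminal $250; Ashcroft Plaza $170; Pioneer Greenway $150; Granite Reservoir $230; North Pavilion $70. Sum = $870.
Difference $860 − $870 = −$10 applied to Ashcroft Plaza: Ashcroft Plaza becomes $160.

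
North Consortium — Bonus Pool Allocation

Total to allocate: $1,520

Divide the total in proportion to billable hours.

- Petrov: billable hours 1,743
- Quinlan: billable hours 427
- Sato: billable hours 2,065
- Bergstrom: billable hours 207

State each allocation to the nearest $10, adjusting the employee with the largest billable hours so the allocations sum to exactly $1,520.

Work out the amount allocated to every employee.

Petrov: $600 | Quinlan: $150 | Sato: $700 | Bergstrom: $70

Sum of billable hours: 4,442.
Unrounded shares: Petrov 1,743/4,442 × $1,520 = 596.43; Quinlan 427/4,442 × $1,520 = 146.11; Sato 2,065/4,442 × $1,520 = 706.62; Bergstrom 207/4,442 × $1,520 = 70.83.
At nearest $10: Petrov $600; Quinlan $150; Sato $710; Bergstrom $70. Sum = $1,530.
Difference $1,520 − $1,530 = −$10 applied to largest billable hours (Sato): Sato becomes $700.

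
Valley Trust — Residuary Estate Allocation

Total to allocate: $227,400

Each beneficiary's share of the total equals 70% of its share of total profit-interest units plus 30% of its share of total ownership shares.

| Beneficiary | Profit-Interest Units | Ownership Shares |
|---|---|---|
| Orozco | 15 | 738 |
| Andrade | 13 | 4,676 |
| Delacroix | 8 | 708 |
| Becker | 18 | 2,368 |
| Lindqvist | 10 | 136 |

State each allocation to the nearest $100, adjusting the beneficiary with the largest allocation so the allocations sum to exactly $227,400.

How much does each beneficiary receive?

Totals — profit-interest units 64, ownership shares 8,626.
Blended shares (70% profit-interest units + 30% ownership shares): Orozco 0.1897; Andrade 0.3048; Delacroix 0.1121; Becker 0.2792; Lindqvist 0.1141.
Raw shares: Orozco 43,144.39; Andrade 69,314.28; Delacroix 25,496.82; Becker 63,497.05; Lindqvist 25,947.45.
Rounded to nearest $100: Orozco $43,100; Andrade $69,300; Delacroix $25,500; Becker $63,500; Lindqvist $25,900. Sum = $227,300.
Difference $227,400 − $227,300 = +$100 applied to largest allocation (Andrade): Andrade becomes $69,400.

Orozco: $43,100; Andrade: $69,400; Delacroix: $25,500; Becker: $63,500; Lindqvist: $25,900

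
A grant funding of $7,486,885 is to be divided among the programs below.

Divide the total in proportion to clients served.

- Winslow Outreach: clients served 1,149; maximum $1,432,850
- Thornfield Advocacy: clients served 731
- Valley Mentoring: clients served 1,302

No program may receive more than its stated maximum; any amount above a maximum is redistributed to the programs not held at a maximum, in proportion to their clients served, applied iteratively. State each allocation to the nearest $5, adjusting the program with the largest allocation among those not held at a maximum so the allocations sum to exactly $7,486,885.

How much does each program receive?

Winslow Outreach: $1,432,850; Thornfield Advocacy: $2,176,830; Valley Mentoring: $3,877,205

Sum of clients served: 3,182.
Proportional shares (ignoring caps): Winslow Outreach 2,703,466.65; Thornfield Advocacy 1,719,960.07; Valley Mentoring 3,063,458.29.
Capped: Winslow Outreach ($1,432,850); residual $6,054,035 reallocated over remaining clients served 2,033.
Redistributed shares: Thornfield Advocacy 2,176,832.06 → $2,176,830; Valley Mentoring 3,877,202.94 → $3,877,205.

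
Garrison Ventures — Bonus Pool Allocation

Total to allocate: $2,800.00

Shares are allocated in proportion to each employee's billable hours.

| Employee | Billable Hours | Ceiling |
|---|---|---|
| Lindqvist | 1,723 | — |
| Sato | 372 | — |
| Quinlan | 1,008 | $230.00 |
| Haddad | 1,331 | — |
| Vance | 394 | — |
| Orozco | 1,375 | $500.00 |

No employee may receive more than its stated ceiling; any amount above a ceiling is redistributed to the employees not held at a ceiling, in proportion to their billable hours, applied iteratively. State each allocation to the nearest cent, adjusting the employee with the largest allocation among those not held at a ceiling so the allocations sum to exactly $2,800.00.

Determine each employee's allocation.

Lindqvist: $933.67 | Sato: $201.58 | Quinlan: $230.00 | Haddad: $721.25 | Vance: $213.50 | Orozco: $500.00

Combined billable hours = 6,203.
Unconstrained shares: Lindqvist 777.7527; Sato 167.9187; Quinlan 455.0056; Haddad 600.8061; Vance 177.8494; Orozco 620.6674.
Held at cap: Quinlan ($230.00), Orozco ($500.00); residual $2,070.00 reallocated over remaining billable hours 3,820.
Redistributed shares: Lindqvist 933.6675 → $933.67; Sato 201.5812 → $201.58; Haddad 721.2487 → $721.25; Vance 213.5026 → $213.50.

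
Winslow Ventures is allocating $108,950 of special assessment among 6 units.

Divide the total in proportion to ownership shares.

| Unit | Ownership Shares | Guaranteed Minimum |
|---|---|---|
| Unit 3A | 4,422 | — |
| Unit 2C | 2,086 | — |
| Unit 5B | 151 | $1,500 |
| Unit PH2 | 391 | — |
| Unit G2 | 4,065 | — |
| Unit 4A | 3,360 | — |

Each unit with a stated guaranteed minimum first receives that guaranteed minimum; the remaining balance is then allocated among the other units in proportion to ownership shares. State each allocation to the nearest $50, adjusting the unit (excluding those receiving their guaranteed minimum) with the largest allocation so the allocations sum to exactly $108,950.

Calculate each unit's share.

Minimums first: Unit 5B $1,500. Balance $107,450.
Balance split over remaining ownership shares 14,324: Unit 3A 33,171.17 → $33,150; Unit 2C 15,647.91 → $15,650; Unit PH2 2,933.05 → $2,950; Unit G2 30,493.18 → $30,500; Unit 4A 25,204.69 → $25,200.

Unit 3A: $33,150; Unit 2C: $15,650; Unit 5B: $1,500; Unit PH2: $2,950; Unit G2: $30,500; Unit 4A: $25,200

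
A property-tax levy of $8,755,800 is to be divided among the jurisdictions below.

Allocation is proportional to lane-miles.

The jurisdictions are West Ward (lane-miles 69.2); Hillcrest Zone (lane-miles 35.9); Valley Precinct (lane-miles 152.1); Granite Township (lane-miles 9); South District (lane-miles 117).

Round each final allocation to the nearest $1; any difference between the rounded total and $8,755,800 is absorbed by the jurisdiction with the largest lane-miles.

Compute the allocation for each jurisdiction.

West Ward: $1,581,162 · Hillcrest Zone: $820,285 · Valley Precinct: $3,475,359 · Granite Township: $205,642 · South District: $2,673,352

Total lane-miles = 383.2.
Unrounded shares: West Ward 69.2/383.2 × $8,755,800 = 1,581,162.21; Hillcrest Zone 35.9/383.2 × $8,755,800 = 820,285.02; Valley Precinct 152.1/383.2 × $8,755,800 = 3,475,357.99; Granite Township 9/383.2 × $8,755,800 = 205,642.48; South District 117/383.2 × $8,755,800 = 2,673,352.30.
Rounded to nearest $1: West Ward $1,581,162; Hillcrest Zone $820,285; Valley Precinct $3,475,358; Granite Township $205,642; South District $2,673,352. Sum = $8,755,799.
Difference $8,755,800 − $8,755,799 = +$1 applied to largest lane-miles (Valley Precinct): Valley Precinct becomes $3,475,359.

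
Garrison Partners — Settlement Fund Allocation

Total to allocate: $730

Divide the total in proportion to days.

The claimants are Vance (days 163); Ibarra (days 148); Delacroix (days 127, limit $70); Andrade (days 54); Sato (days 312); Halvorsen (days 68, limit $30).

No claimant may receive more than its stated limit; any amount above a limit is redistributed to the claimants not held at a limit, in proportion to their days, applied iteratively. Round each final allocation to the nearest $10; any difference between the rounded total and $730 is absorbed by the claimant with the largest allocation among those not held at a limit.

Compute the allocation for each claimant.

Days total: 872.
Proportional shares (ignoring caps): Vance 136.46; Ibarra 123.90; Delacroix 106.32; Andrade 45.21; Sato 261.19; Halvorsen 56.93.
Capped: Delacroix ($70), Halvorsen ($30); remaining pool $630 reallocated over remaining days 677.
Shares after redistribution: Vance 151.68 → $150; Ibarra 137.73 → $140; Andrade 50.25 → $50; Sato 290.34 → $290.

Vance: $150; Ibarra: $140; Delacroix: $70; Andrade: $50; Sato: $290; Halvorsen: $30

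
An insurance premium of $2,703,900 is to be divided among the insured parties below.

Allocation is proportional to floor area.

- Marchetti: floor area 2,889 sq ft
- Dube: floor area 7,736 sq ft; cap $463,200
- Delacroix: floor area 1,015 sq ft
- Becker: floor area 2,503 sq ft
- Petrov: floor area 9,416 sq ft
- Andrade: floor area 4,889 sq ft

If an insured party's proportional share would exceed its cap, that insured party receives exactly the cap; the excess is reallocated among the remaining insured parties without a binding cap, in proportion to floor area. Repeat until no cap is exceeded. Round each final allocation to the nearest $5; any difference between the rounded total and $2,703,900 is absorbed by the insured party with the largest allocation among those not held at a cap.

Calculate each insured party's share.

Combined floor area = 28,448.
Pro-rata shares before constraints: Marchetti 274,591.08; Dube 735,284.39; Delacroix 96,472.81; Becker 237,902.90; Petrov 894,963.53; Andrade 464,685.29.
Capped: Dube ($463,200); balance $2,240,700 reallocated over remaining floor area 20,712.
Redistributed shares: Marchetti 312,542.60 → $312,545; Delacroix 109,806.42 → $109,805; Becker 270,783.71 → $270,785; Petrov 1,018,657.36 → $1,018,655; Andrade 528,909.92 → $528,910.

Marchetti: $312,545; Dube: $463,200; Delacroix: $109,805; Becker: $270,785; Petrov: $1,018,655; Andrade: $528,910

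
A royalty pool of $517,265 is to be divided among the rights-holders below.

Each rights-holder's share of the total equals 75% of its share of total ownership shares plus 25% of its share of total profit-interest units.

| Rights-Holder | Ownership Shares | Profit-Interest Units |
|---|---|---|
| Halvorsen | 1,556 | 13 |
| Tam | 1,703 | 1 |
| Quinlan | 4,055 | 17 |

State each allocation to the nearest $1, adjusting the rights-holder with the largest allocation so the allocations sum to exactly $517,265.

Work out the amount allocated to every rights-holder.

Totals — ownership shares 7,314, profit-interest units 31.
Combined weights (75% ownership shares + 25% profit-interest units): Halvorsen 0.2644; Tam 0.1827; Quinlan 0.5529.
Unrounded shares: Halvorsen 136,762.65; Tam 94,501.92; Quinlan 286,000.43.
Rounded to nearest $1: Halvorsen $136,763; Tam $94,502; Quinlan $286,000. Sum = $517,265.
No rounding difference to absorb.

Halvorsen: $136,763 | Tam: $94,502 | Quinlan: $286,000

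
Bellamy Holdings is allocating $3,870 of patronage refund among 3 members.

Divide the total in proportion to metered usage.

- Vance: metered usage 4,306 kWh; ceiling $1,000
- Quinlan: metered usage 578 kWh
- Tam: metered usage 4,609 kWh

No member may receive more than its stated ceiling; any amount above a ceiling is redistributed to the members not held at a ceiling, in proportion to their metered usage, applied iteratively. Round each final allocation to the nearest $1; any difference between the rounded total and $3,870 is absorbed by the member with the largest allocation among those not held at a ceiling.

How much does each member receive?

Vance: $1,000 · Quinlan: $320 · Tam: $2,550

Total metered usage = 9,493.
Pro-rata shares before constraints: Vance 1,755.42; Quinlan 235.63; Tam 1,878.95.
Held at cap: Vance ($1,000); balance $2,870 reallocated over remaining metered usage 5,187.
Remaining shares: Quinlan 319.81 → $320; Tam 2,550.19 → $2,550.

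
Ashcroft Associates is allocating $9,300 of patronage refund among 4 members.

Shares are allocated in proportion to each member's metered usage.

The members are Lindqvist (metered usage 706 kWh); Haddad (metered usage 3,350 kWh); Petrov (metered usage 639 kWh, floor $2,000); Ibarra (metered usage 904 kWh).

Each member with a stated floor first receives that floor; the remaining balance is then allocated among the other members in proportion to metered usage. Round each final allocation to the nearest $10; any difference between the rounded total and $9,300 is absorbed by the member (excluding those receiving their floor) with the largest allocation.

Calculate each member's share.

Lindqvist: $1,040; Haddad: $4,930; Petrov: $2,000; Ibarra: $1,330

Minimums first: Petrov $2,000. Residual $7,300.
Residual split over remaining metered usage 4,960: Lindqvist 1,039.07 → $1,040; Haddad 4,930.44 → $4,930; Ibarra 1,330.48 → $1,330.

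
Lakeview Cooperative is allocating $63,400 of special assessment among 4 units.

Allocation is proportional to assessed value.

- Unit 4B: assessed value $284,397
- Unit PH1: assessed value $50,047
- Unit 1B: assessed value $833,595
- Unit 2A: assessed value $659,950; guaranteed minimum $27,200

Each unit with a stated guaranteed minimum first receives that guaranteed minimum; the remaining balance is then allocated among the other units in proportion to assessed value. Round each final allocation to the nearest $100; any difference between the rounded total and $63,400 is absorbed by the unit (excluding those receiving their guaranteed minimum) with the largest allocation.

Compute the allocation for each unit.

Unit 4B: $8,800 | Unit PH1: $1,600 | Unit 1B: $25,800 | Unit 2A: $27,200

Fund the minimums — Unit 2A $27,200. Remaining pool $36,200.
Remaining pool split over remaining assessed value 1,168,039: Unit 4B 8,814.06 → $8,800; Unit PH1 1,551.06 → $1,600; Unit 1B 25,834.87 → $25,800.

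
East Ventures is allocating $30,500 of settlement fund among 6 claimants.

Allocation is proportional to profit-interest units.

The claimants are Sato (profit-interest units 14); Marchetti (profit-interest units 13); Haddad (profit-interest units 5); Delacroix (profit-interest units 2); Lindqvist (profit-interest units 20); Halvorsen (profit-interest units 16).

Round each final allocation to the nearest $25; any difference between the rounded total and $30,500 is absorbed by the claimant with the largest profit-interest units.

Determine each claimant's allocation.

Sato: $6,100; Marchetti: $5,675; Haddad: $2,175; Delacroix: $875; Lindqvist: $8,700; Halvorsen: $6,975

Profit-interest units total: 70.
Proportional shares: Sato 14/70 × $30,500 = 6,100.00; Marchetti 13/70 × $30,500 = 5,664.29; Haddad 5/70 × $30,500 = 2,178.57; Delacroix 2/70 × $30,500 = 871.43; Lindqvist 20/70 × $30,500 = 8,714.29; Halvorsen 16/70 × $30,500 = 6,971.43.
At nearest $25: Sato $6,100; Marchetti $5,675; Haddad $2,175; Delacroix $875; Lindqvist $8,725; Halvorsen $6,975. Sum = $30,525.
Difference $30,500 − $30,525 = −$25 applied to largest profit-interest units (Lindqvist): Lindqvist becomes $8,700.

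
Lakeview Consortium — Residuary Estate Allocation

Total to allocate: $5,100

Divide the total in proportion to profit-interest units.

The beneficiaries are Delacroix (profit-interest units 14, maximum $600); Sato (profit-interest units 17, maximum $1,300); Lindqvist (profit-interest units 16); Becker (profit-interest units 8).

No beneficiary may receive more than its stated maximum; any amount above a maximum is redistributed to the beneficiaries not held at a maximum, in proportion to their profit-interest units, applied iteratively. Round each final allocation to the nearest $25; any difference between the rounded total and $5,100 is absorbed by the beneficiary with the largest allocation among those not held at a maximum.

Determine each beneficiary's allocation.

Delacroix: $600 · Sato: $1,300 · Lindqvist: $2,125 · Becker: $1,075

Profit-interest units total: 55.
Unconstrained shares: Delacroix 1,298.18; Sato 1,576.36; Lindqvist 1,483.64; Becker 741.82.
Cap binds for Delacroix ($600), Sato ($1,300); residual $3,200 reallocated over remaining profit-interest units 24.
Remaining shares: Lindqvist 2,133.33 → $2,125; Becker 1,066.67 → $1,075.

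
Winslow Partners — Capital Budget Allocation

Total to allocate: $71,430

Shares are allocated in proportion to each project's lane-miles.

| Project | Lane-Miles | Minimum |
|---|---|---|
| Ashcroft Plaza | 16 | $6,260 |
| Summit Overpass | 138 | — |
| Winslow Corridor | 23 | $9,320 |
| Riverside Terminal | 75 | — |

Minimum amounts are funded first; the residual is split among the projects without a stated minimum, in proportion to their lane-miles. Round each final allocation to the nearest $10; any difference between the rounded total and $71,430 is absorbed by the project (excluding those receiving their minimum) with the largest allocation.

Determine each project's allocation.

Fund the minimums — Ashcroft Plaza $6,260; Winslow Corridor $9,320. Remaining pool $55,850.
Remaining pool split over remaining lane-miles 213: Summit Overpass 36,184.51 → $36,180; Riverside Terminal 19,665.49 → $19,670.

Ashcroft Plaza: $6,260 | Summit Overpass: $36,180 | Winslow Corridor: $9,320 | Riverside Terminal: $19,670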